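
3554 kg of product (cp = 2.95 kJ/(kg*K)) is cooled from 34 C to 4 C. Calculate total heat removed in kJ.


dT = 34 - (4) = 30 K
Q = m * cp * dT = 3554 * 2.95 * 30
Q = 314529 kJ

314529


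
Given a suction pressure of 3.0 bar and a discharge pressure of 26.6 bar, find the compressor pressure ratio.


PR = P_high / P_low
PR = 26.6 / 3.0
PR = 8.867

8.867


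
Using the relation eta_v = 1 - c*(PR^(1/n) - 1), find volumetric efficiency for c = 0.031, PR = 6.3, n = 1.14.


PR^(1/n) = 6.3^(1/1.14) = 5.02546116
eta_v = 1 - 0.031 * (5.02546116 - 1)
eta_v = 0.8752

0.8752


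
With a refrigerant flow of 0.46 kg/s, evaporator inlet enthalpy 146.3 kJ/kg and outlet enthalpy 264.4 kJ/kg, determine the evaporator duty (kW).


dh = 264.4 - 146.3 = 118.1 kJ/kg
Q_evap = m_dot * dh = 0.46 * 118.1
Q_evap = 54.33 kW

54.33


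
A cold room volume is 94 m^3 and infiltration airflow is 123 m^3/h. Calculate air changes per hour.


ACH = flow / volume
ACH = 123 / 94
ACH = 1.309

1.309


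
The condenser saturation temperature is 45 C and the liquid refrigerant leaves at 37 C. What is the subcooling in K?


Subcooling = T_cond - T_liquid
Subcooling = 45 - 37
Subcooling = 8 K

8


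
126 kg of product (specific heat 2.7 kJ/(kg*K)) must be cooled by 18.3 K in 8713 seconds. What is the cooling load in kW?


Q = m * cp * dT / t
Q = 126 * 2.7 * 18.3 / 8713
Q = 0.715 kW

0.715


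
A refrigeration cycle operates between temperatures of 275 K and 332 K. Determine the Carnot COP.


dT = 332 - 275 = 57 K
COP_carnot = T_cold / dT = 275 / 57
COP_carnot = 4.825

4.825


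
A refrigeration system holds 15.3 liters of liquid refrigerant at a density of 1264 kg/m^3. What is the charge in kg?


Charge = V * rho / 1000
Charge = 15.3 * 1264 / 1000
Charge = 19.34 kg

19.34


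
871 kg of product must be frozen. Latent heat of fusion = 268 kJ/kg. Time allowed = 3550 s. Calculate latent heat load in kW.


Q_lat = m * h_fg / t
Q_lat = 871 * 268 / 3550
Q_lat = 65.75 kW

65.75


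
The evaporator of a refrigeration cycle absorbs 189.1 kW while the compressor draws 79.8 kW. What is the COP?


COP = Q_evap / W
COP = 189.1 / 79.8
COP = 2.37

2.37


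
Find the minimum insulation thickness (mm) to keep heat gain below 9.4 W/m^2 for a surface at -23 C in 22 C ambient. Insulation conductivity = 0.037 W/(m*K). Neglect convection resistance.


dT = 22 - (-23) = 45 K
thickness = k * dT / q_max * 1000
thickness = 0.037 * 45 / 9.4 * 1000
thickness = 177.1 mm

177.1


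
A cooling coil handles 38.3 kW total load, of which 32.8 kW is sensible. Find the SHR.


SHR = Q_sensible / Q_total
SHR = 32.8 / 38.3
SHR = 0.856

0.856


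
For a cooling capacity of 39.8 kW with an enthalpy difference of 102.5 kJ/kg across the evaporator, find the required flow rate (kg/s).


m_dot = Q / dh
m_dot = 39.8 / 102.5
m_dot = 0.3883 kg/s

0.3883


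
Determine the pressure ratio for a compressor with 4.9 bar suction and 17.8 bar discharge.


PR = P_high / P_low
PR = 17.8 / 4.9
PR = 3.633

3.633


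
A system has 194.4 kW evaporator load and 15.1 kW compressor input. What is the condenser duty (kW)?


Q_cond = Q_evap + W
Q_cond = 194.4 + 15.1
Q_cond = 209.5 kW

209.5


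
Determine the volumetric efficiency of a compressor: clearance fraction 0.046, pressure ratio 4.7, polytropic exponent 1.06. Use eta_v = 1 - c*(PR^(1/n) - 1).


PR^(1/n) = 4.7^(1/1.06) = 4.30580723
eta_v = 1 - 0.046 * (4.30580723 - 1)
eta_v = 0.8479

0.8479


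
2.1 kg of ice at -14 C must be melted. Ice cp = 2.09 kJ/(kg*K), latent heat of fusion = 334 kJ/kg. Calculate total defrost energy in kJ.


Sensible heat = cp * dT = 2.09 * 14 = 29.26 kJ/kg
Total per kg = 29.26 + 334 = 363.26 kJ/kg
Q = m * total = 2.1 * 363.26
Q = 762.8 kJ

762.8


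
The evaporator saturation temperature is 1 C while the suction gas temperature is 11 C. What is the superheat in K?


Superheat = T_suction - T_evap
Superheat = 11 - (1)
Superheat = 10 K

10


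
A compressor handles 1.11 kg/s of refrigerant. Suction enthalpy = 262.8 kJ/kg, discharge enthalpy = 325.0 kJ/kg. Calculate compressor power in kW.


dh = 325.0 - 262.8 = 62.2 kJ/kg
W = m_dot * dh = 1.11 * 62.2 = 69.04 kW

69.04


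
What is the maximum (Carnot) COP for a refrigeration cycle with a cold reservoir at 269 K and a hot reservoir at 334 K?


dT = 334 - 269 = 65 K
COP_carnot = T_cold / dT = 269 / 65
COP_carnot = 4.138

4.138


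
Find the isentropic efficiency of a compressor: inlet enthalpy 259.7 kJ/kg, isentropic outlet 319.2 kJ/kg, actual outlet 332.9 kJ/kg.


dh_ideal = 319.2 - 259.7 = 59.5 kJ/kg
dh_actual = 332.9 - 259.7 = 73.2 kJ/kg
eta_s = dh_ideal / dh_actual = 59.5 / 73.2
eta_s = 0.8128

0.8128


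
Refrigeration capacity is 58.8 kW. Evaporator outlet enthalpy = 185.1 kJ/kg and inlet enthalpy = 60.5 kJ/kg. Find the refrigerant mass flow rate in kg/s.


dh = 185.1 - 60.5 = 124.6 kJ/kg
m_dot = Q / dh = 58.8 / 124.6 = 0.4719 kg/s

0.4719


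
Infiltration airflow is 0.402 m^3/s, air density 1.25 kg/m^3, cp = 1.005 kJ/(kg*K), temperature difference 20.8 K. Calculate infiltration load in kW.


Q = V_dot * rho * cp * dT
Q = 0.402 * 1.25 * 1.005 * 20.8
Q = 10.504 kW

10.504


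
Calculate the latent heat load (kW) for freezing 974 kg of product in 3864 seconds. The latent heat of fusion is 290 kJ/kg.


Q_lat = m * h_fg / t
Q_lat = 974 * 290 / 3864
Q_lat = 73.1 kW

73.1


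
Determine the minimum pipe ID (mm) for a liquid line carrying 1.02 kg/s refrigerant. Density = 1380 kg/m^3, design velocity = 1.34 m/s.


A = m_dot / (rho * v) = 1.02 / (1380 * 1.34) = 0.0005515898767 m^2
d = sqrt(4*A/pi) * 1000
d = 26.5 mm

26.5


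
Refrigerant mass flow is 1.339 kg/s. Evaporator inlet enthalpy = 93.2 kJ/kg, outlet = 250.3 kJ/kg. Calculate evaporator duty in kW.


dh = 250.3 - 93.2 = 157.1 kJ/kg
Q_evap = m_dot * dh = 1.339 * 157.1
Q_evap = 210.36 kW

210.36


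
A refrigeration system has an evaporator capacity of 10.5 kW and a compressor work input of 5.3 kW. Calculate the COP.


COP = Q_evap / W
COP = 10.5 / 5.3
COP = 1.981

1.981


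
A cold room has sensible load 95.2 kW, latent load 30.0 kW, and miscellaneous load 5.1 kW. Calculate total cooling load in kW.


Q_total = Q_s + Q_l + Q_misc
Q_total = 95.2 + 30.0 + 5.1
Q_total = 130.3 kW

130.3


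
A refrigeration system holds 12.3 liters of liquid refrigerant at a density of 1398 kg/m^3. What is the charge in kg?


Charge = V * rho / 1000
Charge = 12.3 * 1398 / 1000
Charge = 17.2 kg

17.2


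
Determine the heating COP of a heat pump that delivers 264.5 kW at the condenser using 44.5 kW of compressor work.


COP_hp = Q_cond / W
COP_hp = 264.5 / 44.5
COP_hp = 5.944

5.944


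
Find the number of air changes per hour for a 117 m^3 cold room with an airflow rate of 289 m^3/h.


ACH = flow / volume
ACH = 289 / 117
ACH = 2.47

2.47


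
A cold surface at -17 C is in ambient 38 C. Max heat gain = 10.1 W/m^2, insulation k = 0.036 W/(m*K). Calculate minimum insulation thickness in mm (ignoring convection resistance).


dT = 38 - (-17) = 55 K
thickness = k * dT / q_max * 1000
thickness = 0.036 * 55 / 10.1 * 1000
thickness = 196.0 mm

196.0


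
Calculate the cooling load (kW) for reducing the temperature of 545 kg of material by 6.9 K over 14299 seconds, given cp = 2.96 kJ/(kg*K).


Q = m * cp * dT / t
Q = 545 * 2.96 * 6.9 / 14299
Q = 0.778 kW

0.778


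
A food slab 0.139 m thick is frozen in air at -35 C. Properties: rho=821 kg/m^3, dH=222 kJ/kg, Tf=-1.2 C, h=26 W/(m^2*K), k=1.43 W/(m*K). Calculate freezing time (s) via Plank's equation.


dT = -1.2 - (-35) = 33.8 K
term1 = a/(2h) = 0.139/(2*26) = 0.002673076923
term2 = a^2/(8k) = 0.139^2/(8*1.43) = 0.001688898601
t = rho*dH*1000/dT * (term1 + term2)
t = 821*222*1000/33.8 * (0.002673076923 + 0.001688898601)
t = 23521 s

23521


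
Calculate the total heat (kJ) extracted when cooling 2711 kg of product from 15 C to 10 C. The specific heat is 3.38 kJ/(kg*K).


dT = 15 - (10) = 5 K
Q = m * cp * dT = 2711 * 3.38 * 5
Q = 45816 kJ

45816


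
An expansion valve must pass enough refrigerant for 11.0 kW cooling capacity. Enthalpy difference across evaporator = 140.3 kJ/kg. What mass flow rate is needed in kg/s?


m_dot = Q / dh
m_dot = 11.0 / 140.3
m_dot = 0.0784 kg/s

0.0784


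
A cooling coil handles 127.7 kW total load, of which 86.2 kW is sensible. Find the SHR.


SHR = Q_sensible / Q_total
SHR = 86.2 / 127.7
SHR = 0.675

0.675


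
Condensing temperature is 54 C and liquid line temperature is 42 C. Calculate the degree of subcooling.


Subcooling = T_cond - T_liquid
Subcooling = 54 - 42
Subcooling = 12 K

12


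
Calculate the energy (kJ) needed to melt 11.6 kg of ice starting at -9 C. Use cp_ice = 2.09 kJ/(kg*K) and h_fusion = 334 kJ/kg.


Sensible heat = cp * dT = 2.09 * 9 = 18.81 kJ/kg
Total per kg = 18.81 + 334 = 352.81 kJ/kg
Q = m * total = 11.6 * 352.81
Q = 4092.6 kJ

4092.6


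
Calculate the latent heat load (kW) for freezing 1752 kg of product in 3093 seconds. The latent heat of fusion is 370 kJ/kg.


Q_lat = m * h_fg / t
Q_lat = 1752 * 370 / 3093
Q_lat = 209.58 kW

209.58


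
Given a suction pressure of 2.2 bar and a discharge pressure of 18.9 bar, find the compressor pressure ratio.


PR = P_high / P_low
PR = 18.9 / 2.2
PR = 8.591

8.591


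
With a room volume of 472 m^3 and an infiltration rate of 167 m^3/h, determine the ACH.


ACH = flow / volume
ACH = 167 / 472
ACH = 0.354

0.354


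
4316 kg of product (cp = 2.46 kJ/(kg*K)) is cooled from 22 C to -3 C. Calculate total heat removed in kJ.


dT = 22 - (-3) = 25 K
Q = m * cp * dT = 4316 * 2.46 * 25
Q = 265434 kJ

265434


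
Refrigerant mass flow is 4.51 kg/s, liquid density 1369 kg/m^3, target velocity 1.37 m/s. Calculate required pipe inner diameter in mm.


A = m_dot / (rho * v) = 4.51 / (1369 * 1.37) = 0.002404653618 m^2
d = sqrt(4*A/pi) * 1000
d = 55.3 mm

55.3


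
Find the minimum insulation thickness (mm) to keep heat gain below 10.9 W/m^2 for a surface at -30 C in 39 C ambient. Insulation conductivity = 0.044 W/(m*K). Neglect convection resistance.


dT = 39 - (-30) = 69 K
thickness = k * dT / q_max * 1000
thickness = 0.044 * 69 / 10.9 * 1000
thickness = 278.5 mm

278.5


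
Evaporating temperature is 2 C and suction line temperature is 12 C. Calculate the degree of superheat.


Superheat = T_suction - T_evap
Superheat = 12 - (2)
Superheat = 10 K

10


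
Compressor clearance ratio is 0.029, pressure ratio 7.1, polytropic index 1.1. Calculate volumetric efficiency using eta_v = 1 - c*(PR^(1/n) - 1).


PR^(1/n) = 7.1^(1/1.1) = 5.94115969
eta_v = 1 - 0.029 * (5.94115969 - 1)
eta_v = 0.8567

0.8567


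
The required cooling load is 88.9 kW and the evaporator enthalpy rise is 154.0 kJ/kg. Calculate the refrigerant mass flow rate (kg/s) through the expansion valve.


m_dot = Q / dh
m_dot = 88.9 / 154.0
m_dot = 0.5773 kg/s

0.5773


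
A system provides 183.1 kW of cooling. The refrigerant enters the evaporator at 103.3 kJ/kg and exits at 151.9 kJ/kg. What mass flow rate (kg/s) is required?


dh = 151.9 - 103.3 = 48.6 kJ/kg
m_dot = Q / dh = 183.1 / 48.6 = 3.7675 kg/s

3.7675


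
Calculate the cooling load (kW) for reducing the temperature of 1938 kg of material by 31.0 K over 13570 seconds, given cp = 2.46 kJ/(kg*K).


Q = m * cp * dT / t
Q = 1938 * 2.46 * 31.0 / 13570
Q = 10.891 kW

10.891


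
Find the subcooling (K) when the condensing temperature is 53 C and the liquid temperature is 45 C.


Subcooling = T_cond - T_liquid
Subcooling = 53 - 45
Subcooling = 8 K

8


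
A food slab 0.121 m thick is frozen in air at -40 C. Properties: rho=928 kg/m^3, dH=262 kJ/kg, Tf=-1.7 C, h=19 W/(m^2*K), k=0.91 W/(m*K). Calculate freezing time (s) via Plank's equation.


dT = -1.7 - (-40) = 38.3 K
term1 = a/(2h) = 0.121/(2*19) = 0.003184210526
term2 = a^2/(8k) = 0.121^2/(8*0.91) = 0.002011126374
t = rho*dH*1000/dT * (term1 + term2)
t = 928*262*1000/38.3 * (0.003184210526 + 0.002011126374)
t = 32981 s

32981


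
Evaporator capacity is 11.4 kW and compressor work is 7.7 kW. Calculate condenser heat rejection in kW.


Q_cond = Q_evap + W
Q_cond = 11.4 + 7.7
Q_cond = 19.1 kW

19.1


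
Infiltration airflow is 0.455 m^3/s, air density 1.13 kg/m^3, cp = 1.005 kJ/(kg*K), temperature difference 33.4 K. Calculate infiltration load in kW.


Q = V_dot * rho * cp * dT
Q = 0.455 * 1.13 * 1.005 * 33.4
Q = 17.258 kW

17.258


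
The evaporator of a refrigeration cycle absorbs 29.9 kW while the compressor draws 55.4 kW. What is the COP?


COP = Q_evap / W
COP = 29.9 / 55.4
COP = 0.54

0.54


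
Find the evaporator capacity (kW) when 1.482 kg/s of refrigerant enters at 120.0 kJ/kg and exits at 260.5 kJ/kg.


dh = 260.5 - 120.0 = 140.5 kJ/kg
Q_evap = m_dot * dh = 1.482 * 140.5
Q_evap = 208.22 kW

208.22


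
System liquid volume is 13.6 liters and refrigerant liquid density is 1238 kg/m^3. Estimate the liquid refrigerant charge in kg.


Charge = V * rho / 1000
Charge = 13.6 * 1238 / 1000
Charge = 16.84 kg

16.84


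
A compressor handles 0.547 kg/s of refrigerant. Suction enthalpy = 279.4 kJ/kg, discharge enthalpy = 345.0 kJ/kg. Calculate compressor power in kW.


dh = 345.0 - 279.4 = 65.6 kJ/kg
W = m_dot * dh = 0.547 * 65.6 = 35.88 kW

35.88


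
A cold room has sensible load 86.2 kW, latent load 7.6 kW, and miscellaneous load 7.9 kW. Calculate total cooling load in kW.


Q_total = Q_s + Q_l + Q_misc
Q_total = 86.2 + 7.6 + 7.9
Q_total = 101.7 kW

101.7


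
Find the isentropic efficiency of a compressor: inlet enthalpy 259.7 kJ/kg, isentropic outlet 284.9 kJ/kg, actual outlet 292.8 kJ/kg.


dh_ideal = 284.9 - 259.7 = 25.2 kJ/kg
dh_actual = 292.8 - 259.7 = 33.1 kJ/kg
eta_s = dh_ideal / dh_actual = 25.2 / 33.1
eta_s = 0.7613

0.7613


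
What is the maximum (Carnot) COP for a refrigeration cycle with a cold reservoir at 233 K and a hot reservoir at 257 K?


dT = 257 - 233 = 24 K
COP_carnot = T_cold / dT = 233 / 24
COP_carnot = 9.708

9.708


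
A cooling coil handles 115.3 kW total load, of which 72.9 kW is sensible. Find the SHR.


SHR = Q_sensible / Q_total
SHR = 72.9 / 115.3
SHR = 0.632

0.632


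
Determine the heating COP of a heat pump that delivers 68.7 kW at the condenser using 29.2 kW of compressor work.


COP_hp = Q_cond / W
COP_hp = 68.7 / 29.2
COP_hp = 2.353

2.353


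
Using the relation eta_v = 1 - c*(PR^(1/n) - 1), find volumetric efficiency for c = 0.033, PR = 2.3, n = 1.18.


PR^(1/n) = 2.3^(1/1.18) = 2.0255782
eta_v = 1 - 0.033 * (2.0255782 - 1)
eta_v = 0.9662

0.9662


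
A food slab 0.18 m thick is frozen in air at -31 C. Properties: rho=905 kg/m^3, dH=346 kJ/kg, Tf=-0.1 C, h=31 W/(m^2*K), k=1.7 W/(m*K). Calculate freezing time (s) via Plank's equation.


dT = -0.1 - (-31) = 30.9 K
term1 = a/(2h) = 0.18/(2*31) = 0.002903225806
term2 = a^2/(8k) = 0.18^2/(8*1.7) = 0.002382352941
t = rho*dH*1000/dT * (term1 + term2)
t = 905*346*1000/30.9 * (0.002903225806 + 0.002382352941)
t = 53562 s

53562


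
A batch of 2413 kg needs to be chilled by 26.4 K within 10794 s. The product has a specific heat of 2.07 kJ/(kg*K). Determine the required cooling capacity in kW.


Q = m * cp * dT / t
Q = 2413 * 2.07 * 26.4 / 10794
Q = 12.217 kW

12.217


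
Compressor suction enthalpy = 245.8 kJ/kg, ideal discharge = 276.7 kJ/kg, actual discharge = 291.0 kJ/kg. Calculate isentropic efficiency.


dh_ideal = 276.7 - 245.8 = 30.9 kJ/kg
dh_actual = 291.0 - 245.8 = 45.2 kJ/kg
eta_s = dh_ideal / dh_actual = 30.9 / 45.2
eta_s = 0.6836

0.6836


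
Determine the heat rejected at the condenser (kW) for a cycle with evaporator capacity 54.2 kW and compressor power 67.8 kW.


Q_cond = Q_evap + W
Q_cond = 54.2 + 67.8
Q_cond = 122.0 kW

122.0


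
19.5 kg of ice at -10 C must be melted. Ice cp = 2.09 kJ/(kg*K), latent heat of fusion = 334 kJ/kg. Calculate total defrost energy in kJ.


Sensible heat = cp * dT = 2.09 * 10 = 20.9 kJ/kg
Total per kg = 20.9 + 334 = 354.9 kJ/kg
Q = m * total = 19.5 * 354.9
Q = 6920.6 kJ

6920.6


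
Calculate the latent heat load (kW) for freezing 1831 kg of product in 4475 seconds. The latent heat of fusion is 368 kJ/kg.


Q_lat = m * h_fg / t
Q_lat = 1831 * 368 / 4475
Q_lat = 150.57 kW

150.57


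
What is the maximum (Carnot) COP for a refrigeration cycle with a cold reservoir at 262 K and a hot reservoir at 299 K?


dT = 299 - 262 = 37 K
COP_carnot = T_cold / dT = 262 / 37
COP_carnot = 7.081

7.081


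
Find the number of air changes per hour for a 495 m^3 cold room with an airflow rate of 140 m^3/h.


ACH = flow / volume
ACH = 140 / 495
ACH = 0.283

0.283


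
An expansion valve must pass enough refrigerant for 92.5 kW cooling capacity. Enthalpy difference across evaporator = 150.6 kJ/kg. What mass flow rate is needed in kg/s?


m_dot = Q / dh
m_dot = 92.5 / 150.6
m_dot = 0.6142 kg/s

0.6142


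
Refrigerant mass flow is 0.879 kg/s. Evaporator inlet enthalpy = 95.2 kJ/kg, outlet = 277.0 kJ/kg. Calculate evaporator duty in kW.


dh = 277.0 - 95.2 = 181.8 kJ/kg
Q_evap = m_dot * dh = 0.879 * 181.8
Q_evap = 159.8 kW

159.8


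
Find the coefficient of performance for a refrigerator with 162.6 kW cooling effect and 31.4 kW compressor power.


COP = Q_evap / W
COP = 162.6 / 31.4
COP = 5.178

5.178


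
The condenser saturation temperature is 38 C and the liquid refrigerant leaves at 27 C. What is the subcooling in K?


Subcooling = T_cond - T_liquid
Subcooling = 38 - 27
Subcooling = 11 K

11


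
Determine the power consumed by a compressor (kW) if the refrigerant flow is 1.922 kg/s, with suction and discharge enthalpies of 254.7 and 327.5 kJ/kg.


dh = 327.5 - 254.7 = 72.8 kJ/kg
W = m_dot * dh = 1.922 * 72.8 = 139.92 kW

139.92


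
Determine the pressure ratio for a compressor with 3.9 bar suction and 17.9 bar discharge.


PR = P_high / P_low
PR = 17.9 / 3.9
PR = 4.59

4.59


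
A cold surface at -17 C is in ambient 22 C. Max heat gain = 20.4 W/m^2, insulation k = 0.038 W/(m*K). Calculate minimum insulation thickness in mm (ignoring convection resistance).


dT = 22 - (-17) = 39 K
thickness = k * dT / q_max * 1000
thickness = 0.038 * 39 / 20.4 * 1000
thickness = 72.6 mm

72.6


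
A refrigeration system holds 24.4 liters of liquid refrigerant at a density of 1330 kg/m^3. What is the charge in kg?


Charge = V * rho / 1000
Charge = 24.4 * 1330 / 1000
Charge = 32.45 kg

32.45


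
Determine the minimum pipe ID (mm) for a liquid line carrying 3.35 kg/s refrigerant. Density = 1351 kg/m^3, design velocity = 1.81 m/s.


A = m_dot / (rho * v) = 3.35 / (1351 * 1.81) = 0.001369969452 m^2
d = sqrt(4*A/pi) * 1000
d = 41.8 mm

41.8


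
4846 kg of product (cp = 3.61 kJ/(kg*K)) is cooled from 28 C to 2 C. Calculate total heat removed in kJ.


dT = 28 - (2) = 26 K
Q = m * cp * dT = 4846 * 3.61 * 26
Q = 454846 kJ

454846


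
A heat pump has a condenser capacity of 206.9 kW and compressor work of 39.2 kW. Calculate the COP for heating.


COP_hp = Q_cond / W
COP_hp = 206.9 / 39.2
COP_hp = 5.278

5.278


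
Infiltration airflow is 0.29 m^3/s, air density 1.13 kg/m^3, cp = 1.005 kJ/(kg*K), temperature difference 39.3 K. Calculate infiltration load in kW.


Q = V_dot * rho * cp * dT
Q = 0.29 * 1.13 * 1.005 * 39.3
Q = 12.943 kW

12.943


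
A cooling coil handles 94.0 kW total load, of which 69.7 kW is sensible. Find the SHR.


SHR = Q_sensible / Q_total
SHR = 69.7 / 94.0
SHR = 0.741

0.741


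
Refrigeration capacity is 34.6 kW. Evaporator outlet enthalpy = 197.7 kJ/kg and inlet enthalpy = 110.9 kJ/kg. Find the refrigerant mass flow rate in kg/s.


dh = 197.7 - 110.9 = 86.8 kJ/kg
m_dot = Q / dh = 34.6 / 86.8 = 0.3986 kg/s

0.3986


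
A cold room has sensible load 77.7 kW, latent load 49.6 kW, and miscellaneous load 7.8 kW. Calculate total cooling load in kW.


Q_total = Q_s + Q_l + Q_misc
Q_total = 77.7 + 49.6 + 7.8
Q_total = 135.1 kW

135.1


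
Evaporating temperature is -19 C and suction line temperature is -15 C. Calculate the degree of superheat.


Superheat = T_suction - T_evap
Superheat = -15 - (-19)
Superheat = 4 K

4


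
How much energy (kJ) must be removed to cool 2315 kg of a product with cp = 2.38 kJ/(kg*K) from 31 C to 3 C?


dT = 31 - (3) = 28 K
Q = m * cp * dT = 2315 * 2.38 * 28
Q = 154272 kJ

154272


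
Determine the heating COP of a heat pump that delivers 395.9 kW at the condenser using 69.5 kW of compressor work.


COP_hp = Q_cond / W
COP_hp = 395.9 / 69.5
COP_hp = 5.696

5.696


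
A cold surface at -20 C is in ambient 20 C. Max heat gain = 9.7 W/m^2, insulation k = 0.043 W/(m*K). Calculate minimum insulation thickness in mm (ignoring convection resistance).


dT = 20 - (-20) = 40 K
thickness = k * dT / q_max * 1000
thickness = 0.043 * 40 / 9.7 * 1000
thickness = 177.3 mm

177.3


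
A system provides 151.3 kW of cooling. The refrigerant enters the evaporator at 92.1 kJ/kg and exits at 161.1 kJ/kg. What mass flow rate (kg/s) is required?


dh = 161.1 - 92.1 = 69.0 kJ/kg
m_dot = Q / dh = 151.3 / 69.0 = 2.1928 kg/s

2.1928


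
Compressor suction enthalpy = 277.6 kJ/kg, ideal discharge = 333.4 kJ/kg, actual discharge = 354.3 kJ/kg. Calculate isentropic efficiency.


dh_ideal = 333.4 - 277.6 = 55.8 kJ/kg
dh_actual = 354.3 - 277.6 = 76.7 kJ/kg
eta_s = dh_ideal / dh_actual = 55.8 / 76.7
eta_s = 0.7275

0.7275


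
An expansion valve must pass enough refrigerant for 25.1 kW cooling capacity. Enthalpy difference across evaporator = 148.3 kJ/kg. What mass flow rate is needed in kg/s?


m_dot = Q / dh
m_dot = 25.1 / 148.3
m_dot = 0.1693 kg/s

0.1693


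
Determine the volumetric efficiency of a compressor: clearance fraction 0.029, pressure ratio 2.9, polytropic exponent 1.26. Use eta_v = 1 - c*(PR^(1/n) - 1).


PR^(1/n) = 2.9^(1/1.26) = 2.32799765
eta_v = 1 - 0.029 * (2.32799765 - 1)
eta_v = 0.9615

0.9615


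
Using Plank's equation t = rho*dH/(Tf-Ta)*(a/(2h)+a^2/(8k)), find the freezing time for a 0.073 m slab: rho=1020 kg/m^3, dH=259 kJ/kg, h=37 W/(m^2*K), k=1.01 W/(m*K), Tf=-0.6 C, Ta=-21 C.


dT = -0.6 - (-21) = 20.4 K
term1 = a/(2h) = 0.073/(2*37) = 0.0009864864865
term2 = a^2/(8k) = 0.073^2/(8*1.01) = 0.000659529703
t = rho*dH*1000/dT * (term1 + term2)
t = 1020*259*1000/20.4 * (0.0009864864865 + 0.000659529703)
t = 21316 s

21316


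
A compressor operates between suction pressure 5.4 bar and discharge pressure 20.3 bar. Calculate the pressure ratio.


PR = P_high / P_low
PR = 20.3 / 5.4
PR = 3.759

3.759


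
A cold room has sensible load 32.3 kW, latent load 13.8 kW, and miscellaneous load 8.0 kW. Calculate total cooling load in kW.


Q_total = Q_s + Q_l + Q_misc
Q_total = 32.3 + 13.8 + 8.0
Q_total = 54.1 kW

54.1


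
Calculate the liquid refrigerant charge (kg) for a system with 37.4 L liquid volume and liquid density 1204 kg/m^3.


Charge = V * rho / 1000
Charge = 37.4 * 1204 / 1000
Charge = 45.03 kg

45.03


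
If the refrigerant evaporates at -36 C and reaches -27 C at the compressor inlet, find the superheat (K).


Superheat = T_suction - T_evap
Superheat = -27 - (-36)
Superheat = 9 K

9


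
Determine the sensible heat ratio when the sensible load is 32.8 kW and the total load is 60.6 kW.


SHR = Q_sensible / Q_total
SHR = 32.8 / 60.6
SHR = 0.541

0.541


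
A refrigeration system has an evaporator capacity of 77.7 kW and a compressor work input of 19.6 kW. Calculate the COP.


COP = Q_evap / W
COP = 77.7 / 19.6
COP = 3.964

3.964


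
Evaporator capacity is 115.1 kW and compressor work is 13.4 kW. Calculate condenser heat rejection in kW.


Q_cond = Q_evap + W
Q_cond = 115.1 + 13.4
Q_cond = 128.5 kW

128.5


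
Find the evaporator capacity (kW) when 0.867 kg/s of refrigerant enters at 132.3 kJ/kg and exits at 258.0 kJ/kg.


dh = 258.0 - 132.3 = 125.7 kJ/kg
Q_evap = m_dot * dh = 0.867 * 125.7
Q_evap = 108.98 kW

108.98


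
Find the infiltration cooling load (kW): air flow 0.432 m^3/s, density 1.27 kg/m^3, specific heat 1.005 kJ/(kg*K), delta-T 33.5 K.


Q = V_dot * rho * cp * dT
Q = 0.432 * 1.27 * 1.005 * 33.5
Q = 18.471 kW

18.471


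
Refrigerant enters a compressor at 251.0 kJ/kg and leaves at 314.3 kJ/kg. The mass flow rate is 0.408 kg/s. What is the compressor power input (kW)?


dh = 314.3 - 251.0 = 63.3 kJ/kg
W = m_dot * dh = 0.408 * 63.3 = 25.83 kW

25.83


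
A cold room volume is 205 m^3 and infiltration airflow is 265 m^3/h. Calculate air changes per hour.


ACH = flow / volume
ACH = 265 / 205
ACH = 1.293

1.293


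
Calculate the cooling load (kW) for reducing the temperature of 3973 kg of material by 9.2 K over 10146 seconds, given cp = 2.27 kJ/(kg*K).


Q = m * cp * dT / t
Q = 3973 * 2.27 * 9.2 / 10146
Q = 8.178 kW

8.178


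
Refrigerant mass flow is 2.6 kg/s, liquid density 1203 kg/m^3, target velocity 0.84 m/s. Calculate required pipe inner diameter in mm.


A = m_dot / (rho * v) = 2.6 / (1203 * 0.84) = 0.002572932747 m^2
d = sqrt(4*A/pi) * 1000
d = 57.2 mm

57.2


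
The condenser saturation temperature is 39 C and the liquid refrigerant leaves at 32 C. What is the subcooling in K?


Subcooling = T_cond - T_liquid
Subcooling = 39 - 32
Subcooling = 7 K

7


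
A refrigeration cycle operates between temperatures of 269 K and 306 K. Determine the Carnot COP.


dT = 306 - 269 = 37 K
COP_carnot = T_cold / dT = 269 / 37
COP_carnot = 7.27

7.27


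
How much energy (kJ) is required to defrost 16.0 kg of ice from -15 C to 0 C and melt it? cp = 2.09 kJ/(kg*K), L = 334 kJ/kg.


Sensible heat = cp * dT = 2.09 * 15 = 31.35 kJ/kg
Total per kg = 31.35 + 334 = 365.35 kJ/kg
Q = m * total = 16.0 * 365.35
Q = 5845.6 kJ

5845.6


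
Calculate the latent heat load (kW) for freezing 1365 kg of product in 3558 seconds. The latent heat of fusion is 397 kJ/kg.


Q_lat = m * h_fg / t
Q_lat = 1365 * 397 / 3558
Q_lat = 152.31 kW

152.31


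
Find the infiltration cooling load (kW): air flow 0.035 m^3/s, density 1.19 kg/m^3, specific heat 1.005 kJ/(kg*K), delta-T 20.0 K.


Q = V_dot * rho * cp * dT
Q = 0.035 * 1.19 * 1.005 * 20.0
Q = 0.837 kW

0.837


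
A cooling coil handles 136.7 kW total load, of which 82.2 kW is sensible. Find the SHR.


SHR = Q_sensible / Q_total
SHR = 82.2 / 136.7
SHR = 0.601

0.601


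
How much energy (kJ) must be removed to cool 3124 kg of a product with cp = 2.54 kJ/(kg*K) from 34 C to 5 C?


dT = 34 - (5) = 29 K
Q = m * cp * dT = 3124 * 2.54 * 29
Q = 230114 kJ

230114


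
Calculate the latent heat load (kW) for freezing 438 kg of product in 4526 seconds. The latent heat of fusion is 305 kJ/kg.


Q_lat = m * h_fg / t
Q_lat = 438 * 305 / 4526
Q_lat = 29.52 kW

29.52


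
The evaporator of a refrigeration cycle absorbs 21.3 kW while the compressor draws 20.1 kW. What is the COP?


COP = Q_evap / W
COP = 21.3 / 20.1
COP = 1.06

1.06


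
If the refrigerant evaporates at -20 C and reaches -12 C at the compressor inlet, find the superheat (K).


Superheat = T_suction - T_evap
Superheat = -12 - (-20)
Superheat = 8 K

8


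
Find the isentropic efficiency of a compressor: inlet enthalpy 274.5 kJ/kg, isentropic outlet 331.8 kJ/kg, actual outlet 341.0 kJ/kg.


dh_ideal = 331.8 - 274.5 = 57.3 kJ/kg
dh_actual = 341.0 - 274.5 = 66.5 kJ/kg
eta_s = dh_ideal / dh_actual = 57.3 / 66.5
eta_s = 0.8617

0.8617


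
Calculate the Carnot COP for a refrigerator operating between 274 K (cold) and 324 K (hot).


dT = 324 - 274 = 50 K
COP_carnot = T_cold / dT = 274 / 50
COP_carnot = 5.48

5.48


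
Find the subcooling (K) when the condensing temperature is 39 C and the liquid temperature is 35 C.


Subcooling = T_cond - T_liquid
Subcooling = 39 - 35
Subcooling = 4 K

4


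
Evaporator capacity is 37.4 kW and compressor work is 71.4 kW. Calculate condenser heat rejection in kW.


Q_cond = Q_evap + W
Q_cond = 37.4 + 71.4
Q_cond = 108.8 kW

108.8


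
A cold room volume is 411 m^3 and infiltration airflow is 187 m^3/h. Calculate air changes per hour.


ACH = flow / volume
ACH = 187 / 411
ACH = 0.455

0.455


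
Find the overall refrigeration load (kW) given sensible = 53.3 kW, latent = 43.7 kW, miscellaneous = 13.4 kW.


Q_total = Q_s + Q_l + Q_misc
Q_total = 53.3 + 43.7 + 13.4
Q_total = 110.4 kW

110.4


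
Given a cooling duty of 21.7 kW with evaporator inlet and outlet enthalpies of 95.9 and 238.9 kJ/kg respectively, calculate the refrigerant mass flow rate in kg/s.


dh = 238.9 - 95.9 = 143.0 kJ/kg
m_dot = Q / dh = 21.7 / 143.0 = 0.1517 kg/s

0.1517


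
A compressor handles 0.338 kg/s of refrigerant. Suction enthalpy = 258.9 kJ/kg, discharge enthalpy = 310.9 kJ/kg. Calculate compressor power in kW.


dh = 310.9 - 258.9 = 52.0 kJ/kg
W = m_dot * dh = 0.338 * 52.0 = 17.58 kW

17.58


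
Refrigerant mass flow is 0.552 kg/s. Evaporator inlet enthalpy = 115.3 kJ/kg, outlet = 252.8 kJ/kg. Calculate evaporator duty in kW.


dh = 252.8 - 115.3 = 137.5 kJ/kg
Q_evap = m_dot * dh = 0.552 * 137.5
Q_evap = 75.9 kW

75.9


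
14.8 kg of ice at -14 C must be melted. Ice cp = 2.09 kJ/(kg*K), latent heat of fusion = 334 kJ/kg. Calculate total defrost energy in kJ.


Sensible heat = cp * dT = 2.09 * 14 = 29.26 kJ/kg
Total per kg = 29.26 + 334 = 363.26 kJ/kg
Q = m * total = 14.8 * 363.26
Q = 5376.2 kJ

5376.2


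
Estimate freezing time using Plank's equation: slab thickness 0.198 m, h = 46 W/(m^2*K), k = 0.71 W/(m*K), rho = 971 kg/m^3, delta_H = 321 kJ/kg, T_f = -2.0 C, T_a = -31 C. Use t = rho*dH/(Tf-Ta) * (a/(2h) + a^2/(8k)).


dT = -2.0 - (-31) = 29.0 K
term1 = a/(2h) = 0.198/(2*46) = 0.002152173913
term2 = a^2/(8k) = 0.198^2/(8*0.71) = 0.006902112676
t = rho*dH*1000/dT * (term1 + term2)
t = 971*321*1000/29.0 * (0.002152173913 + 0.006902112676)
t = 97315 s

97315


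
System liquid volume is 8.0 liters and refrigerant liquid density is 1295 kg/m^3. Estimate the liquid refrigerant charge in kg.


Charge = V * rho / 1000
Charge = 8.0 * 1295 / 1000
Charge = 10.36 kg

10.36


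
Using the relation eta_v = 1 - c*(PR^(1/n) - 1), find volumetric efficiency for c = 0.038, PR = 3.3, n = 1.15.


PR^(1/n) = 3.3^(1/1.15) = 2.82411051
eta_v = 1 - 0.038 * (2.82411051 - 1)
eta_v = 0.9307

0.9307


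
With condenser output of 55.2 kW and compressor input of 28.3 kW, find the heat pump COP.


COP_hp = Q_cond / W
COP_hp = 55.2 / 28.3
COP_hp = 1.951

1.951


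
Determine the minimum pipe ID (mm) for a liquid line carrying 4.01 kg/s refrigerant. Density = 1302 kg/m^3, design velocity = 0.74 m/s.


A = m_dot / (rho * v) = 4.01 / (1302 * 0.74) = 0.004161996097 m^2
d = sqrt(4*A/pi) * 1000
d = 72.8 mm

72.8


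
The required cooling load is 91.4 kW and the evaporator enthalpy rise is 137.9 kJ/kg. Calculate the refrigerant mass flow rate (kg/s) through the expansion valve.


m_dot = Q / dh
m_dot = 91.4 / 137.9
m_dot = 0.6628 kg/s

0.6628


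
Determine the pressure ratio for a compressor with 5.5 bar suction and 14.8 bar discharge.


PR = P_high / P_low
PR = 14.8 / 5.5
PR = 2.691

2.691


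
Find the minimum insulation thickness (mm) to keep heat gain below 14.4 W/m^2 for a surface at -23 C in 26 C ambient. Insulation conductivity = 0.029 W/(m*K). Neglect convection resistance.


dT = 26 - (-23) = 49 K
thickness = k * dT / q_max * 1000
thickness = 0.029 * 49 / 14.4 * 1000
thickness = 98.7 mm

98.7


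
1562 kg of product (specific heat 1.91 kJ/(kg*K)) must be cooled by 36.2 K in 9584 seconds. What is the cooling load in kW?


Q = m * cp * dT / t
Q = 1562 * 1.91 * 36.2 / 9584
Q = 11.269 kW

11.269


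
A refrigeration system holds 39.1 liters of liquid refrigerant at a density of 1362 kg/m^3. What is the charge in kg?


Charge = V * rho / 1000
Charge = 39.1 * 1362 / 1000
Charge = 53.25 kg

53.25


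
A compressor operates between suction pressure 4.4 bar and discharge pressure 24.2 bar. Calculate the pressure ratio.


PR = P_high / P_low
PR = 24.2 / 4.4
PR = 5.5

5.5


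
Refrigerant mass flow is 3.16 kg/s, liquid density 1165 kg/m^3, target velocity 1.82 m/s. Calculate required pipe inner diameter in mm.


A = m_dot / (rho * v) = 3.16 / (1165 * 1.82) = 0.001490355138 m^2
d = sqrt(4*A/pi) * 1000
d = 43.6 mm

43.6


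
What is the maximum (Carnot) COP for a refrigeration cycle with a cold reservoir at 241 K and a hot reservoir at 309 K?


dT = 309 - 241 = 68 K
COP_carnot = T_cold / dT = 241 / 68
COP_carnot = 3.544

3.544


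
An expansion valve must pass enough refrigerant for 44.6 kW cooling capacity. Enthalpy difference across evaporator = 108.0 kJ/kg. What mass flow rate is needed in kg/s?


m_dot = Q / dh
m_dot = 44.6 / 108.0
m_dot = 0.413 kg/s

0.413


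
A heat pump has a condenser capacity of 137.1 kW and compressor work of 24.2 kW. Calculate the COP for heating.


COP_hp = Q_cond / W
COP_hp = 137.1 / 24.2
COP_hp = 5.665

5.665


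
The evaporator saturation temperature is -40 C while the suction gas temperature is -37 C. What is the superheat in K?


Superheat = T_suction - T_evap
Superheat = -37 - (-40)
Superheat = 3 K

3


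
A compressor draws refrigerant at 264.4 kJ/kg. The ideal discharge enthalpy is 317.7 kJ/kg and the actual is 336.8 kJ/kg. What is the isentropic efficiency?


dh_ideal = 317.7 - 264.4 = 53.3 kJ/kg
dh_actual = 336.8 - 264.4 = 72.4 kJ/kg
eta_s = dh_ideal / dh_actual = 53.3 / 72.4
eta_s = 0.7362

0.7362


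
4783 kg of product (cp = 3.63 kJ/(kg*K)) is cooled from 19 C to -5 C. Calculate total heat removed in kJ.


dT = 19 - (-5) = 24 K
Q = m * cp * dT = 4783 * 3.63 * 24
Q = 416695 kJ

416695


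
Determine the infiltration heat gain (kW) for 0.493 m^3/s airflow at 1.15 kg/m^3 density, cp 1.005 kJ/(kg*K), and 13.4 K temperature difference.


Q = V_dot * rho * cp * dT
Q = 0.493 * 1.15 * 1.005 * 13.4
Q = 7.635 kW

7.635


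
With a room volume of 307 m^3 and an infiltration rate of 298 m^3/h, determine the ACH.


ACH = flow / volume
ACH = 298 / 307
ACH = 0.971

0.971


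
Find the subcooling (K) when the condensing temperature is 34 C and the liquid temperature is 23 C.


Subcooling = T_cond - T_liquid
Subcooling = 34 - 23
Subcooling = 11 K

11


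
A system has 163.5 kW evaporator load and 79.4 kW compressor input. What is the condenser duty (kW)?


Q_cond = Q_evap + W
Q_cond = 163.5 + 79.4
Q_cond = 242.9 kW

242.9


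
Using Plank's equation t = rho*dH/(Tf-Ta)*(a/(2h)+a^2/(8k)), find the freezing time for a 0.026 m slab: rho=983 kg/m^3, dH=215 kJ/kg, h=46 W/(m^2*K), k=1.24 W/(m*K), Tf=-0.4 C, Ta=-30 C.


dT = -0.4 - (-30) = 29.6 K
term1 = a/(2h) = 0.026/(2*46) = 0.0002826086957
term2 = a^2/(8k) = 0.026^2/(8*1.24) = 0.00006814516129
t = rho*dH*1000/dT * (term1 + term2)
t = 983*215*1000/29.6 * (0.0002826086957 + 0.00006814516129)
t = 2504 s

2504


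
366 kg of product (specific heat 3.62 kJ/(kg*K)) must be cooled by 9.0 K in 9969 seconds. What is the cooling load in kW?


Q = m * cp * dT / t
Q = 366 * 3.62 * 9.0 / 9969
Q = 1.196 kW

1.196


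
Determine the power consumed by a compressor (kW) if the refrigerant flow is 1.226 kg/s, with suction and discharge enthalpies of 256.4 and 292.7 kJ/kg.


dh = 292.7 - 256.4 = 36.3 kJ/kg
W = m_dot * dh = 1.226 * 36.3 = 44.5 kW

44.5


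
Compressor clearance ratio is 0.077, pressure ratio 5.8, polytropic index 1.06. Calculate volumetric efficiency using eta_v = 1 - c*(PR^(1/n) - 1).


PR^(1/n) = 5.8^(1/1.06) = 5.2506744
eta_v = 1 - 0.077 * (5.2506744 - 1)
eta_v = 0.6727

0.6727


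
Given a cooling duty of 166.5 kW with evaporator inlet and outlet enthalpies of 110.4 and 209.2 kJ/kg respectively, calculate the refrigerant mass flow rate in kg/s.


dh = 209.2 - 110.4 = 98.8 kJ/kg
m_dot = Q / dh = 166.5 / 98.8 = 1.6852 kg/s

1.6852


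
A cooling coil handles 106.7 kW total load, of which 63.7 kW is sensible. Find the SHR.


SHR = Q_sensible / Q_total
SHR = 63.7 / 106.7
SHR = 0.597

0.597


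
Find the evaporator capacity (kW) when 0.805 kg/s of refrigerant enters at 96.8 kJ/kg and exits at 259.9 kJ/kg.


dh = 259.9 - 96.8 = 163.1 kJ/kg
Q_evap = m_dot * dh = 0.805 * 163.1
Q_evap = 131.3 kW

131.3


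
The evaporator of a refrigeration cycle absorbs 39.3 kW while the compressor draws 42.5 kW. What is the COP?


COP = Q_evap / W
COP = 39.3 / 42.5
COP = 0.925

0.925


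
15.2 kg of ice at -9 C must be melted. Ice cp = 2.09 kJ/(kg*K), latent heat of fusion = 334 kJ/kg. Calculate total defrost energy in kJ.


Sensible heat = cp * dT = 2.09 * 9 = 18.81 kJ/kg
Total per kg = 18.81 + 334 = 352.81 kJ/kg
Q = m * total = 15.2 * 352.81
Q = 5362.7 kJ

5362.7


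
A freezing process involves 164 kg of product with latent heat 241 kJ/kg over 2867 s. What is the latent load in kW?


Q_lat = m * h_fg / t
Q_lat = 164 * 241 / 2867
Q_lat = 13.79 kW

13.79


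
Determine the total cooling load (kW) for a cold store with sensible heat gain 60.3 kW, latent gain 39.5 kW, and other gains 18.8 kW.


Q_total = Q_s + Q_l + Q_misc
Q_total = 60.3 + 39.5 + 18.8
Q_total = 118.6 kW

118.6


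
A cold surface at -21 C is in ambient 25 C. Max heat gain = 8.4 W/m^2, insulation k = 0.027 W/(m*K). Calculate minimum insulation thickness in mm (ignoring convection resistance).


dT = 25 - (-21) = 46 K
thickness = k * dT / q_max * 1000
thickness = 0.027 * 46 / 8.4 * 1000
thickness = 147.9 mm

147.9


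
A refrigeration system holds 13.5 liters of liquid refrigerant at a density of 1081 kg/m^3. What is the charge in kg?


Charge = V * rho / 1000
Charge = 13.5 * 1081 / 1000
Charge = 14.59 kg

14.59


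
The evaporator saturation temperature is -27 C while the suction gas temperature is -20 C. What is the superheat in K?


Superheat = T_suction - T_evap
Superheat = -20 - (-27)
Superheat = 7 K

7


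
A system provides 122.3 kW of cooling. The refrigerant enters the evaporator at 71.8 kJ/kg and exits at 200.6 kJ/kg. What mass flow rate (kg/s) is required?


dh = 200.6 - 71.8 = 128.8 kJ/kg
m_dot = Q / dh = 122.3 / 128.8 = 0.9495 kg/s

0.9495


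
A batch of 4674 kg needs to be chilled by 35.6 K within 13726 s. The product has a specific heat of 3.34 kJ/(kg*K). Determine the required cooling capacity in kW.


Q = m * cp * dT / t
Q = 4674 * 3.34 * 35.6 / 13726
Q = 40.489 kW

40.489


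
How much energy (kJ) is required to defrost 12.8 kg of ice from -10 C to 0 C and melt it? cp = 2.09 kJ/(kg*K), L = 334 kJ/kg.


Sensible heat = cp * dT = 2.09 * 10 = 20.9 kJ/kg
Total per kg = 20.9 + 334 = 354.9 kJ/kg
Q = m * total = 12.8 * 354.9
Q = 4542.7 kJ

4542.7


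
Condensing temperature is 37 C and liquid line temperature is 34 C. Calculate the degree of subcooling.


Subcooling = T_cond - T_liquid
Subcooling = 37 - 34
Subcooling = 3 K

3


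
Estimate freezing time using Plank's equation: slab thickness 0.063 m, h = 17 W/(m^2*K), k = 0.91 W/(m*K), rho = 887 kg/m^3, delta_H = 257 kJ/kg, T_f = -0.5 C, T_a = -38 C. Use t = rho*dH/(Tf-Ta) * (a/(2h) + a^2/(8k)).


dT = -0.5 - (-38) = 37.5 K
term1 = a/(2h) = 0.063/(2*17) = 0.001852941176
term2 = a^2/(8k) = 0.063^2/(8*0.91) = 0.0005451923077
t = rho*dH*1000/dT * (term1 + term2)
t = 887*257*1000/37.5 * (0.001852941176 + 0.0005451923077)
t = 14578 s

14578


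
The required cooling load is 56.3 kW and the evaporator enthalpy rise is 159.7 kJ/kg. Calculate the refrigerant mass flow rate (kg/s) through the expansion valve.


m_dot = Q / dh
m_dot = 56.3 / 159.7
m_dot = 0.3525 kg/s

0.3525


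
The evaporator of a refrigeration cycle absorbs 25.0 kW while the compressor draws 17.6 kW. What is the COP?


COP = Q_evap / W
COP = 25.0 / 17.6
COP = 1.42

1.42
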